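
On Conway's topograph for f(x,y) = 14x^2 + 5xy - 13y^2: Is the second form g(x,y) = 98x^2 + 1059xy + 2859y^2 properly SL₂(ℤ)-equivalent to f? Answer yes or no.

D₁ = 753, D₂ = 753
river cycle of f (length 24): (-13, 21, 6), (6, 27, -1), (-1, 27, 6), (6, 21, -13), (-13, 5, 14), (14, 23, -4), (-4, 25, 8), (8, 23, -7), (-7, 19, 14), (14, 9, -12), … (14 more)
river cycle of g (length 24): (14, 5, -13), (-13, 21, 6), (6, 27, -1), (-1, 27, 6), (6, 21, -13), (-13, 5, 14), (14, 23, -4), (-4, 25, 8), (8, 23, -7), (-7, 19, 14), … (14 more)
cycles coincide ⇒ equivalent

yes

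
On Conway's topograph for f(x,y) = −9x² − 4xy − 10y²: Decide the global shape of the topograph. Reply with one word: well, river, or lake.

D = b²−4ac = (-4)² − 4·(-9)·(-10) = -344
D < 0 ⇒ definite ⇒ every region one sign ⇒ single well

well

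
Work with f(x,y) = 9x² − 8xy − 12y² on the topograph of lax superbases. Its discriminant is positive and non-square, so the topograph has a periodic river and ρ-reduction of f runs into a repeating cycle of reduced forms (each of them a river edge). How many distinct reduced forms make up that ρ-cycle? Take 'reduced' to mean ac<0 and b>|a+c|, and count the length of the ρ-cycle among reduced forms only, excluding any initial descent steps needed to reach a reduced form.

D = 496, ⌊√D⌋ = 22
descent: ρ → (-12,8,9)  [lands on river]
river: ρ → (9,10,-11)
river: ρ → (-11,12,8)
river: ρ → (8,20,-3)
river: ρ → (-3,22,1)
river: ρ → (1,22,-3)
river: ρ → (-3,20,8)
river: ρ → (8,12,-11)
river: ρ → (-11,10,9)
river: ρ → (9,8,-12)
river: ρ → (-12,16,5)
river: ρ → (5,14,-15)
river: ρ → (-15,16,4)
river: ρ → (4,16,-15)
river: ρ → (-15,14,5)
river: ρ → (5,16,-12)
ρ-cycle length = 16 (tail of 1 descent step not counted)

16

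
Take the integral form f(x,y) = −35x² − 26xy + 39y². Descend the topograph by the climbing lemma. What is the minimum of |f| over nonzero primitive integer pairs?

descent: ρ → (39,26,-35)  [lands on river]
river: ρ → (-35,44,30)
river: ρ → (30,76,-3)
river: ρ → (-3,74,55)
river: ρ → (55,36,-22)
river: ρ → (-22,52,39)
closes: descent 1, river 6
min |a| on river = 3

3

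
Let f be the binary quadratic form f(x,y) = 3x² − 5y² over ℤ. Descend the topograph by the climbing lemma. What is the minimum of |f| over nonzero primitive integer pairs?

descent: ρ → (-5,0,3)
descent: ρ → (3,6,-2)  [lands on river]
river: ρ → (-2,6,3)
closes: descent 2, river 2
min |a| on river = 2

2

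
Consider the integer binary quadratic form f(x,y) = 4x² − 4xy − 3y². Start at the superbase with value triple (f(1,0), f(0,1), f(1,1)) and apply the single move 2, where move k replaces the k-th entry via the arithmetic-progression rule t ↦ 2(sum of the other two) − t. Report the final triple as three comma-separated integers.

start (4,-3,-3) = (f(1,0),f(0,1),f(1,1))
replace slot 2: 2·(4+(-3)) − (-3) = 5 → (4,5,-3)

4,5,-3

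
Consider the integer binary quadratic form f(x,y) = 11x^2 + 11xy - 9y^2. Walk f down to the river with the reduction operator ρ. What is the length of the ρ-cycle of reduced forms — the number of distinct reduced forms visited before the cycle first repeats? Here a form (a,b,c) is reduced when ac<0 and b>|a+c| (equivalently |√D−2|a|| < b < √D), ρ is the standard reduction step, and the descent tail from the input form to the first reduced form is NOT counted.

D = 517, ⌊√D⌋ = 22
river: ρ → (-9,7,13)
river: ρ → (13,19,-3)
river: ρ → (-3,17,19)
river: ρ → (19,21,-1)
river: ρ → (-1,21,19)
river: ρ → (19,17,-3)
river: ρ → (-3,19,13)
river: ρ → (13,7,-9)
river: ρ → (-9,11,11)
river: ρ → (11,11,-9)
ρ-cycle length = 10 (tail of 0 descent steps not counted)

10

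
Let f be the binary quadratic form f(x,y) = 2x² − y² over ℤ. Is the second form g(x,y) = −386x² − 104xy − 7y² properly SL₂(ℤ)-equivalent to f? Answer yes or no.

D₁ = 8, D₂ = 8
river cycle of f (length 2): (-1, 2, 1), (1, 2, -1)
river cycle of g (length 2): (-1, 2, 1), (1, 2, -1)
cycles coincide ⇒ equivalent

yes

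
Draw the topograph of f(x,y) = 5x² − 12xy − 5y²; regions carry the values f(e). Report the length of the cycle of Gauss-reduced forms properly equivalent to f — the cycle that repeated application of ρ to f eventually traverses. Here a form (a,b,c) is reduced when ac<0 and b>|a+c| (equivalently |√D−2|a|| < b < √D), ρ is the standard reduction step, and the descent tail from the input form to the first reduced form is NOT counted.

D = 244, ⌊√D⌋ = 15
descent: ρ → (-5,12,5)  [lands on river]
river: ρ → (5,8,-9)
river: ρ → (-9,10,4)
river: ρ → (4,14,-3)
river: ρ → (-3,10,12)
river: ρ → (12,14,-1)
river: ρ → (-1,14,12)
river: ρ → (12,10,-3)
river: ρ → (-3,14,4)
river: ρ → (4,10,-9)
river: ρ → (-9,8,5)
river: ρ → (5,12,-5)
river: ρ → (-5,8,9)
river: ρ → (9,10,-4)
river: ρ → (-4,14,3)
river: ρ → (3,10,-12)
river: ρ → (-12,14,1)
river: ρ → (1,14,-12)
river: ρ → (-12,10,3)
river: ρ → (3,14,-4)
river: ρ → (-4,10,9)
river: ρ → (9,8,-5)
ρ-cycle length = 22 (tail of 1 descent step not counted)

22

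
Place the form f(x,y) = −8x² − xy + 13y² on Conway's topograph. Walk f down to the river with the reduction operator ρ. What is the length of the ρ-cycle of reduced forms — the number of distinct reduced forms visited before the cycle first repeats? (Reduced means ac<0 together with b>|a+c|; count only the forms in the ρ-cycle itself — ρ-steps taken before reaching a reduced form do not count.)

D = 417, ⌊√D⌋ = 20
descent: ρ → (13,1,-8)
descent: ρ → (-8,15,6)  [lands on river]
river: ρ → (6,9,-14)
river: ρ → (-14,19,1)
river: ρ → (1,19,-14)
river: ρ → (-14,9,6)
river: ρ → (6,15,-8)
river: ρ → (-8,17,4)
river: ρ → (4,15,-12)
river: ρ → (-12,9,7)
river: ρ → (7,19,-2)
river: ρ → (-2,17,16)
river: ρ → (16,15,-3)
river: ρ → (-3,15,16)
river: ρ → (16,17,-2)
river: ρ → (-2,19,7)
river: ρ → (7,9,-12)
river: ρ → (-12,15,4)
river: ρ → (4,17,-8)
ρ-cycle length = 18 (tail of 2 descent steps not counted)

18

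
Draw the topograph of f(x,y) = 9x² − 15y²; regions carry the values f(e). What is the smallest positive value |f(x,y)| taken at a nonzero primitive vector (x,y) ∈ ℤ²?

descent: ρ → (-15,0,9)
descent: ρ → (9,18,-6)  [lands on river]
river: ρ → (-6,18,9)
closes: descent 2, river 2
min |a| on river = 6

6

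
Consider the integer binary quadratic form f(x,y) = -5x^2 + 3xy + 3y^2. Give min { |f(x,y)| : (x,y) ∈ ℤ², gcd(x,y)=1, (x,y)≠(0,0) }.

river: ρ → (3,3,-5)
river: ρ → (-5,7,1)
river: ρ → (1,7,-5)
river: ρ → (-5,3,3)
closes: descent 0, river 4
min |a| on river = 1

1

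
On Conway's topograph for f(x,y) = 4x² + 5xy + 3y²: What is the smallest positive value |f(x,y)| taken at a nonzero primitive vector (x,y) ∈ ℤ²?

translate: b→-3 (≡5 mod 8), so (4,5,3)→(4,-3,2)
flip: (4,-3,2)→(2,3,4)
translate: b→-1 (≡3 mod 4), so (2,3,4)→(2,-1,3)
reduced (well bottom): (2,-1,3) with a≤c, −a<b≤a
well minimum = a = 2

2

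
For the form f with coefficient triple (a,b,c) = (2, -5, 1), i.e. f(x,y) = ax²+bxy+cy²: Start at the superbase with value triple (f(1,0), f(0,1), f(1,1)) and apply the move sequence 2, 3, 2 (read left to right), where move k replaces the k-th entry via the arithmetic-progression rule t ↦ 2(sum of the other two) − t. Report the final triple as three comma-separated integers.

start (2,1,-2) = (f(1,0),f(0,1),f(1,1))
replace slot 2: 2·(2+(-2)) − 1 = -1 → (2,-1,-2)
replace slot 3: 2·(2+(-1)) − (-2) = 4 → (2,-1,4)
replace slot 2: 2·(2+4) − (-1) = 13 → (2,13,4)

2,13,4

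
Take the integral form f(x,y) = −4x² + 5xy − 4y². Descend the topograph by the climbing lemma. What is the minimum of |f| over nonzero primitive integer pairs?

translate: b→3 (≡-5 mod 8), so (4,-5,4)→(4,3,3)
flip: (4,3,3)→(3,-3,4)
translate: b→3 (≡-3 mod 6), so (3,-3,4)→(3,3,4)
reduced (well bottom): (3,3,4) with a≤c, −a<b≤a
well minimum |f| = |-3| = 3 (negative-definite)

3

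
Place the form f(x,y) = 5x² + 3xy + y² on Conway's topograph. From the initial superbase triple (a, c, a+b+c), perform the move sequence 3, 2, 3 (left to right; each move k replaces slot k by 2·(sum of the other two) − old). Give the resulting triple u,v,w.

start (5,1,9) = (f(1,0),f(0,1),f(1,1))
replace slot 3: 2·(5+1) − 9 = 3 → (5,1,3)
replace slot 2: 2·(5+3) − 1 = 15 → (5,15,3)
replace slot 3: 2·(5+15) − 3 = 37 → (5,15,37)

5,15,37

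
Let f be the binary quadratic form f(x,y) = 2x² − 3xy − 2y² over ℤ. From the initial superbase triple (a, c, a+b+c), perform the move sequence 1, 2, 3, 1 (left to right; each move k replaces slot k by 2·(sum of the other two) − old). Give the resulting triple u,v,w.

start (2,-2,-3) = (f(1,0),f(0,1),f(1,1))
replace slot 1: 2·((-2)+(-3)) − 2 = -12 → (-12,-2,-3)
replace slot 2: 2·((-12)+(-3)) − (-2) = -28 → (-12,-28,-3)
replace slot 3: 2·((-12)+(-28)) − (-3) = -77 → (-12,-28,-77)
replace slot 1: 2·((-28)+(-77)) − (-12) = -198 → (-198,-28,-77)

-198,-28,-77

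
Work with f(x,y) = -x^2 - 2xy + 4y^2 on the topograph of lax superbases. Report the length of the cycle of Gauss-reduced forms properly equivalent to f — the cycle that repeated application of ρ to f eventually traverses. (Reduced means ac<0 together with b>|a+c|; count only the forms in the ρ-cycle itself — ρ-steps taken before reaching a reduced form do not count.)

D = 20, ⌊√D⌋ = 4
descent: ρ → (4,2,-1)
descent: ρ → (-1,4,1)  [lands on river]
river: ρ → (1,4,-1)
ρ-cycle length = 2 (tail of 2 descent steps not counted)

2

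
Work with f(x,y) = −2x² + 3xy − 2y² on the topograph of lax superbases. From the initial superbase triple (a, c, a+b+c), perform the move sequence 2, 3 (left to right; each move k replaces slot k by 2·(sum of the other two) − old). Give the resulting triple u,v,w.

start (-2,-2,-1) = (f(1,0),f(0,1),f(1,1))
replace slot 2: 2·((-2)+(-1)) − (-2) = -4 → (-2,-4,-1)
replace slot 3: 2·((-2)+(-4)) − (-1) = -11 → (-2,-4,-11)

-2,-4,-11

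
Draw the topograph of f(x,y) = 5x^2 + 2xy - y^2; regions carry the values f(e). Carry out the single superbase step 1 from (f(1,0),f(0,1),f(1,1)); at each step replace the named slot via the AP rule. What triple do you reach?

start (5,-1,6) = (f(1,0),f(0,1),f(1,1))
replace slot 1: 2·((-1)+6) − 5 = 5 → (5,-1,6)

5,-1,6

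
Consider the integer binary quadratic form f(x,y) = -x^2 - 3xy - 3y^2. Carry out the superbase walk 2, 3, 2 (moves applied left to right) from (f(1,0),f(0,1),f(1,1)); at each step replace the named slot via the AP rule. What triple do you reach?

start (-1,-3,-7) = (f(1,0),f(0,1),f(1,1))
replace slot 2: 2·((-1)+(-7)) − (-3) = -13 → (-1,-13,-7)
replace slot 3: 2·((-1)+(-13)) − (-7) = -21 → (-1,-13,-21)
replace slot 2: 2·((-1)+(-21)) − (-13) = -31 → (-1,-31,-21)

-1,-31,-21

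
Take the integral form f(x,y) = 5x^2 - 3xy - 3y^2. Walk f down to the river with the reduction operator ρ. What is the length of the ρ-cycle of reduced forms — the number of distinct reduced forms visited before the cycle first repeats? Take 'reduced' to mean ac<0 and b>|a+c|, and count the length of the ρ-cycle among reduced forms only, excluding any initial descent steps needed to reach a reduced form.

D = 69, ⌊√D⌋ = 8
descent: ρ → (-3,3,5)  [lands on river]
river: ρ → (5,7,-1)
river: ρ → (-1,7,5)
river: ρ → (5,3,-3)
ρ-cycle length = 4 (tail of 1 descent step not counted)

4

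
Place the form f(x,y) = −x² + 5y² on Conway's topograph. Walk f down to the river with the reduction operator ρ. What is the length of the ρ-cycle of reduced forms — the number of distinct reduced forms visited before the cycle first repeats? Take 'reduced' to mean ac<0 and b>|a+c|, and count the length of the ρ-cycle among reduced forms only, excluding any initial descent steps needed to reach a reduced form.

D = 20, ⌊√D⌋ = 4
descent: ρ → (5,0,-1)
descent: ρ → (-1,4,1)  [lands on river]
river: ρ → (1,4,-1)
ρ-cycle length = 2 (tail of 2 descent steps not counted)

2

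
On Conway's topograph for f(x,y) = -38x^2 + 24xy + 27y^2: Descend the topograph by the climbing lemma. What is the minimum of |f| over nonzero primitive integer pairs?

river: ρ → (27,30,-35)
river: ρ → (-35,40,22)
river: ρ → (22,48,-27)
river: ρ → (-27,60,10)
river: ρ → (10,60,-27)
river: ρ → (-27,48,22)
river: ρ → (22,40,-35)
river: ρ → (-35,30,27)
river: ρ → (27,24,-38)
river: ρ → (-38,52,13)
river: ρ → (13,52,-38)
river: ρ → (-38,24,27)
closes: descent 0, river 12
min |a| on river = 10

10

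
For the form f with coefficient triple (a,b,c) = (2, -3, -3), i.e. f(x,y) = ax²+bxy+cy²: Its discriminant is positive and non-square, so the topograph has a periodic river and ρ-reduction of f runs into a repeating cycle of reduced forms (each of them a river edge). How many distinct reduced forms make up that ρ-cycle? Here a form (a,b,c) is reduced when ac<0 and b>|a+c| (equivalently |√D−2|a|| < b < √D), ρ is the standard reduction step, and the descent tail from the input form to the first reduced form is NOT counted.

D = 33, ⌊√D⌋ = 5
descent: ρ → (-3,3,2)  [lands on river]
river: ρ → (2,5,-1)
river: ρ → (-1,5,2)
river: ρ → (2,3,-3)
ρ-cycle length = 4 (tail of 1 descent step not counted)

4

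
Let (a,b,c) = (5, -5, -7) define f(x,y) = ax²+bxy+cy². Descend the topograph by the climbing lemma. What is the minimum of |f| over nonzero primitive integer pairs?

descent: ρ → (-7,5,5)  [lands on river]
river: ρ → (5,5,-7)
river: ρ → (-7,9,3)
river: ρ → (3,9,-7)
closes: descent 1, river 4
min |a| on river = 3

3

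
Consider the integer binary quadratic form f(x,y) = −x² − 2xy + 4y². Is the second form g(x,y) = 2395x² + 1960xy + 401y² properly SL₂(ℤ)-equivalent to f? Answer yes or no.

D₁ = 20, D₂ = 20
river cycle of f (length 2): (-1, 4, 1), (1, 4, -1)
river cycle of g (length 2): (-1, 4, 1), (1, 4, -1)
cycles coincide ⇒ equivalent

yes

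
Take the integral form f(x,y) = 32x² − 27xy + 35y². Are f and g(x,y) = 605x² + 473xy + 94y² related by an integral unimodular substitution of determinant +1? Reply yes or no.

D₁ = -3751, D₂ = -3751
f: reduced (well bottom): (32,-27,35) with a≤c, −a<b≤a
g: flip: (605,473,94)→(94,-473,605)
g: translate: b→91 (≡-473 mod 188), so (94,-473,605)→(94,91,32)
g: flip: (94,91,32)→(32,-91,94)
g: translate: b→-27 (≡-91 mod 64), so (32,-91,94)→(32,-27,35)
g: reduced (well bottom): (32,-27,35) with a≤c, −a<b≤a
reduced forms (32, -27, 35) vs (32, -27, 35) ⇒ equivalent

yes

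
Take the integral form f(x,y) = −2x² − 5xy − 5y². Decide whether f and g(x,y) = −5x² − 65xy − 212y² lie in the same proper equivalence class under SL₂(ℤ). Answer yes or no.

D₁ = -15, D₂ = -15
f is negative-definite; reduce −f:
−f: translate: b→1 (≡5 mod 4), so (2,5,5)→(2,1,2)
−f: reduced (well bottom): (2,1,2) with a≤c, −a<b≤a
flip sign back: reduced form of f is (-2,-1,-2)
g is negative-definite; reduce −g:
−g: translate: b→5 (≡65 mod 10), so (5,65,212)→(5,5,2)
−g: flip: (5,5,2)→(2,-5,5)
−g: translate: b→-1 (≡-5 mod 4), so (2,-5,5)→(2,-1,2)
−g: flip: (2,-1,2)→(2,1,2)
−g: reduced (well bottom): (2,1,2) with a≤c, −a<b≤a
flip sign back: reduced form of g is (-2,-1,-2)
reduced forms (-2, -1, -2) vs (-2, -1, -2) ⇒ equivalent

yes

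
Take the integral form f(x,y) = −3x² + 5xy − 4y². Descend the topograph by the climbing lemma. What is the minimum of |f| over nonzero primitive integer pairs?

translate: b→1 (≡-5 mod 6), so (3,-5,4)→(3,1,2)
flip: (3,1,2)→(2,-1,3)
reduced (well bottom): (2,-1,3) with a≤c, −a<b≤a
well minimum |f| = |-2| = 2 (negative-definite)

2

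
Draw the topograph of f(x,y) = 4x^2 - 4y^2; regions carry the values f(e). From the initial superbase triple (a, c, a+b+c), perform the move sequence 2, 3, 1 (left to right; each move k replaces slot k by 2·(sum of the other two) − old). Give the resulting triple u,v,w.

start (4,-4,0) = (f(1,0),f(0,1),f(1,1))
replace slot 2: 2·(4+0) − (-4) = 12 → (4,12,0)
replace slot 3: 2·(4+12) − 0 = 32 → (4,12,32)
replace slot 1: 2·(12+32) − 4 = 84 → (84,12,32)

84,12,32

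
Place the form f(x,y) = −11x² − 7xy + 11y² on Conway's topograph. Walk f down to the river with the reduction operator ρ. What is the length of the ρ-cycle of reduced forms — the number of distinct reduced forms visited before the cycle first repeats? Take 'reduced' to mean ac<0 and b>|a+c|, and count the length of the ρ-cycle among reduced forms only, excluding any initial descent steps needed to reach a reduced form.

D = 533, ⌊√D⌋ = 23
descent: ρ → (11,7,-11)  [lands on river]
river: ρ → (-11,15,7)
river: ρ → (7,13,-13)
river: ρ → (-13,13,7)
river: ρ → (7,15,-11)
river: ρ → (-11,7,11)
river: ρ → (11,15,-7)
river: ρ → (-7,13,13)
river: ρ → (13,13,-7)
river: ρ → (-7,15,11)
ρ-cycle length = 10 (tail of 1 descent step not counted)

10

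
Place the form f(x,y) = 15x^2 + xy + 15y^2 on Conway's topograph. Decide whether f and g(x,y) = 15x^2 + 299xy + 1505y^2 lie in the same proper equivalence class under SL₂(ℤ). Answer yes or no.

D₁ = -899, D₂ = -899
f: reduced (well bottom): (15,1,15) with a≤c, −a<b≤a
g: translate: b→-1 (≡299 mod 30), so (15,299,1505)→(15,-1,15)
g: flip: (15,-1,15)→(15,1,15)
g: reduced (well bottom): (15,1,15) with a≤c, −a<b≤a
reduced forms (15, 1, 15) vs (15, 1, 15) ⇒ equivalent

yes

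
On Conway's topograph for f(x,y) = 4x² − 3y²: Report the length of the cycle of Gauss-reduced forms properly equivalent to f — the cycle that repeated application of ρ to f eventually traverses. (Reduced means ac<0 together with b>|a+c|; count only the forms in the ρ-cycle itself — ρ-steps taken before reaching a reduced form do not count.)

D = 48, ⌊√D⌋ = 6
descent: ρ → (-3,6,1)  [lands on river]
river: ρ → (1,6,-3)
ρ-cycle length = 2 (tail of 1 descent step not counted)

2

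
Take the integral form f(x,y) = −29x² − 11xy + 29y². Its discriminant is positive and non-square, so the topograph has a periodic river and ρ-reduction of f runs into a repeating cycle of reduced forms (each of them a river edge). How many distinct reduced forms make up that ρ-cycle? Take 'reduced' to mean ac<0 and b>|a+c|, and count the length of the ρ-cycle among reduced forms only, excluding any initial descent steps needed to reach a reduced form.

D = 3485, ⌊√D⌋ = 59
descent: ρ → (29,11,-29)  [lands on river]
river: ρ → (-29,47,11)
river: ρ → (11,41,-41)
river: ρ → (-41,41,11)
river: ρ → (11,47,-29)
river: ρ → (-29,11,29)
river: ρ → (29,47,-11)
river: ρ → (-11,41,41)
river: ρ → (41,41,-11)
river: ρ → (-11,47,29)
ρ-cycle length = 10 (tail of 1 descent step not counted)

10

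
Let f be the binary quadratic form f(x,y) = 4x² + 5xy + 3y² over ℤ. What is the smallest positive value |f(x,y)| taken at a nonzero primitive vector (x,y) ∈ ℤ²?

translate: b→-3 (≡5 mod 8), so (4,5,3)→(4,-3,2)
flip: (4,-3,2)→(2,3,4)
translate: b→-1 (≡3 mod 4), so (2,3,4)→(2,-1,3)
reduced (well bottom): (2,-1,3) with a≤c, −a<b≤a
well minimum = a = 2

2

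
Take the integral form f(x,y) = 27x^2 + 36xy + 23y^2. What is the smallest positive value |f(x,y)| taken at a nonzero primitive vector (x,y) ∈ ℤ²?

translate: b→-18 (≡36 mod 54), so (27,36,23)→(27,-18,14)
flip: (27,-18,14)→(14,18,27)
translate: b→-10 (≡18 mod 28), so (14,18,27)→(14,-10,23)
reduced (well bottom): (14,-10,23) with a≤c, −a<b≤a
well minimum = a = 14

14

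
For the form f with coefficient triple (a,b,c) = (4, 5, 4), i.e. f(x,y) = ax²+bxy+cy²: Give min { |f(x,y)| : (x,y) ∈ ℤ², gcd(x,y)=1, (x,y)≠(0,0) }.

translate: b→-3 (≡5 mod 8), so (4,5,4)→(4,-3,3)
flip: (4,-3,3)→(3,3,4)
reduced (well bottom): (3,3,4) with a≤c, −a<b≤a
well minimum = a = 3

3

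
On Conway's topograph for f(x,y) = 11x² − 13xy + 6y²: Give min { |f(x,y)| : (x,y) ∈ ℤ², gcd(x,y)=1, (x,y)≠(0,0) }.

translate: b→9 (≡-13 mod 22), so (11,-13,6)→(11,9,4)
flip: (11,9,4)→(4,-9,11)
translate: b→-1 (≡-9 mod 8), so (4,-9,11)→(4,-1,6)
reduced (well bottom): (4,-1,6) with a≤c, −a<b≤a
well minimum = a = 4

4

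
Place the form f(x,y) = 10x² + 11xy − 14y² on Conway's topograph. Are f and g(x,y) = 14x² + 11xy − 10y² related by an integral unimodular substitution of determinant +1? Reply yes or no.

D₁ = 681, D₂ = 681
river cycle of f (length 32): (-14, 17, 7), (7, 25, -2), (-2, 23, 19), (19, 15, -6), (-6, 21, 10), (10, 19, -8), (-8, 13, 16), (16, 19, -5), (-5, 21, 12), (12, 3, -14), … (22 more)
river cycle of g (length 32): (-10, 9, 15), (15, 21, -4), (-4, 19, 20), (20, 21, -3), (-3, 21, 20), (20, 19, -4), (-4, 21, 15), (15, 9, -10), (-10, 11, 14), (14, 17, -7), … (22 more)
cycles differ ⇒ inequivalent

no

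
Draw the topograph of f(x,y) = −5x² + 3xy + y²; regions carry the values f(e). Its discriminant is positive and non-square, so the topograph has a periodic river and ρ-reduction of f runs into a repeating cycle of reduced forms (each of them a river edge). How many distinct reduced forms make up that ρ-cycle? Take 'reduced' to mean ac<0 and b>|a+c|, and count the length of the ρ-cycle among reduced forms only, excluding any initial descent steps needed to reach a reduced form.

D = 29, ⌊√D⌋ = 5
descent: ρ → (1,5,-1)  [lands on river]
river: ρ → (-1,5,1)
ρ-cycle length = 2 (tail of 1 descent step not counted)

2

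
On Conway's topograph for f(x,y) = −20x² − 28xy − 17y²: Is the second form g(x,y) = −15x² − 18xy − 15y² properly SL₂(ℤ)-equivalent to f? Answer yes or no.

D₁ = -576, D₂ = -576
f is negative-definite; reduce −f:
−f: translate: b→-12 (≡28 mod 40), so (20,28,17)→(20,-12,9)
−f: flip: (20,-12,9)→(9,12,20)
−f: translate: b→-6 (≡12 mod 18), so (9,12,20)→(9,-6,17)
−f: reduced (well bottom): (9,-6,17) with a≤c, −a<b≤a
flip sign back: reduced form of f is (-9,6,-17)
g is negative-definite; reduce −g:
−g: translate: b→-12 (≡18 mod 30), so (15,18,15)→(15,-12,12)
−g: flip: (15,-12,12)→(12,12,15)
−g: reduced (well bottom): (12,12,15) with a≤c, −a<b≤a
flip sign back: reduced form of g is (-12,-12,-15)
reduced forms (-9, 6, -17) vs (-12, -12, -15) ⇒ inequivalent

no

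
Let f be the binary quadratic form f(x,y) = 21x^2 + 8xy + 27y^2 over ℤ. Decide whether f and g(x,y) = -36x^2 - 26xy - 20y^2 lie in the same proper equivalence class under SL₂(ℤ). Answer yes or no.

D₁ = -2204, D₂ = -2204
f: reduced (well bottom): (21,8,27) with a≤c, −a<b≤a
g is negative-definite; reduce −g:
−g: flip: (36,26,20)→(20,-26,36)
−g: translate: b→14 (≡-26 mod 40), so (20,-26,36)→(20,14,30)
−g: reduced (well bottom): (20,14,30) with a≤c, −a<b≤a
flip sign back: reduced form of g is (-20,-14,-30)
reduced forms (21, 8, 27) vs (-20, -14, -30) ⇒ inequivalent

no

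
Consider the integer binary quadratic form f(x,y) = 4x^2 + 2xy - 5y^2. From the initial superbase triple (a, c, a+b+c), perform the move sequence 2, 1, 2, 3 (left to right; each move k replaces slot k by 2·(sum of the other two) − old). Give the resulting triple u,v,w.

start (4,-5,1) = (f(1,0),f(0,1),f(1,1))
replace slot 2: 2·(4+1) − (-5) = 15 → (4,15,1)
replace slot 1: 2·(15+1) − 4 = 28 → (28,15,1)
replace slot 2: 2·(28+1) − 15 = 43 → (28,43,1)
replace slot 3: 2·(28+43) − 1 = 141 → (28,43,141)

28,43,141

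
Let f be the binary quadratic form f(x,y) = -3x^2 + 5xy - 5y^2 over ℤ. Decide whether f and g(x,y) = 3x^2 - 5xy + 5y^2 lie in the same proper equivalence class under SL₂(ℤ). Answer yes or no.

D₁ = -35, D₂ = -35
f is negative-definite; reduce −f:
−f: translate: b→1 (≡-5 mod 6), so (3,-5,5)→(3,1,3)
−f: reduced (well bottom): (3,1,3) with a≤c, −a<b≤a
flip sign back: reduced form of f is (-3,-1,-3)
g: translate: b→1 (≡-5 mod 6), so (3,-5,5)→(3,1,3)
g: reduced (well bottom): (3,1,3) with a≤c, −a<b≤a
reduced forms (-3, -1, -3) vs (3, 1, 3) ⇒ inequivalent

no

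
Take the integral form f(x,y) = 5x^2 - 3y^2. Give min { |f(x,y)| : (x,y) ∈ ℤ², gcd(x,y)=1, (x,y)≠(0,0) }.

descent: ρ → (-3,6,2)  [lands on river]
river: ρ → (2,6,-3)
closes: descent 1, river 2
min |a| on river = 2

2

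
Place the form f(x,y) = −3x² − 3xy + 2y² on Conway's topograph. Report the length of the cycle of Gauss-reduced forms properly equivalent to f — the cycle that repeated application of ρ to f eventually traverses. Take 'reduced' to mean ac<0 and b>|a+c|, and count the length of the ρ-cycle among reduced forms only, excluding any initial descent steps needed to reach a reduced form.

D = 33, ⌊√D⌋ = 5
descent: ρ → (2,3,-3)  [lands on river]
river: ρ → (-3,3,2)
river: ρ → (2,5,-1)
river: ρ → (-1,5,2)
ρ-cycle length = 4 (tail of 1 descent step not counted)

4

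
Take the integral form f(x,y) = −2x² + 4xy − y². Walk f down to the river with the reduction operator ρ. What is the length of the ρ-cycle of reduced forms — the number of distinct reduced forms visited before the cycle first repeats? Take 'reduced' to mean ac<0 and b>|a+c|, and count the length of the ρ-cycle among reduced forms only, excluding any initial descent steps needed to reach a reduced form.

D = 8, ⌊√D⌋ = 2
descent: ρ → (-1,2,1)  [lands on river]
river: ρ → (1,2,-1)
ρ-cycle length = 2 (tail of 1 descent step not counted)

2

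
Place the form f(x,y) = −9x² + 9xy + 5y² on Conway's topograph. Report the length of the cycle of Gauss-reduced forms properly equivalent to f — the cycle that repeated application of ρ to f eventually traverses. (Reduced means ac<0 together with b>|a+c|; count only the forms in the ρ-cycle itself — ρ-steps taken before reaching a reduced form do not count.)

D = 261, ⌊√D⌋ = 16
river: ρ → (5,11,-7)
river: ρ → (-7,3,9)
river: ρ → (9,15,-1)
river: ρ → (-1,15,9)
river: ρ → (9,3,-7)
river: ρ → (-7,11,5)
river: ρ → (5,9,-9)
river: ρ → (-9,9,5)
ρ-cycle length = 8 (tail of 0 descent steps not counted)

8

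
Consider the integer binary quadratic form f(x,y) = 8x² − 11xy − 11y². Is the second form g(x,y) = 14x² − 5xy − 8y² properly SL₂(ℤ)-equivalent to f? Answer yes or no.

D₁ = 473, D₂ = 473
river cycle of f (length 4): (-11, 11, 8), (8, 21, -1), (-1, 21, 8), (8, 11, -11)
river cycle of g (length 4): (-8, 21, 1), (1, 21, -8), (-8, 11, 11), (11, 11, -8)
cycles differ ⇒ inequivalent

no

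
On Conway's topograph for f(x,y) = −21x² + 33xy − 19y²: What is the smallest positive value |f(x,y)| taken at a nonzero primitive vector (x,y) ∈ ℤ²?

translate: b→9 (≡-33 mod 42), so (21,-33,19)→(21,9,7)
flip: (21,9,7)→(7,-9,21)
translate: b→5 (≡-9 mod 14), so (7,-9,21)→(7,5,19)
reduced (well bottom): (7,5,19) with a≤c, −a<b≤a
well minimum |f| = |-7| = 7 (negative-definite)

7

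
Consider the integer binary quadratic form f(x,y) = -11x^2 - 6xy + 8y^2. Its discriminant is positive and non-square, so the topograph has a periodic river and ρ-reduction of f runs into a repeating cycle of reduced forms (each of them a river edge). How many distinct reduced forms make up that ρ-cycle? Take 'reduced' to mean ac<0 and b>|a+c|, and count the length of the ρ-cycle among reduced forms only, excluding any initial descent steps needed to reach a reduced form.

D = 388, ⌊√D⌋ = 19
descent: ρ → (8,6,-11)  [lands on river]
river: ρ → (-11,16,3)
river: ρ → (3,14,-16)
river: ρ → (-16,18,1)
river: ρ → (1,18,-16)
river: ρ → (-16,14,3)
river: ρ → (3,16,-11)
river: ρ → (-11,6,8)
river: ρ → (8,10,-9)
river: ρ → (-9,8,9)
river: ρ → (9,10,-8)
river: ρ → (-8,6,11)
river: ρ → (11,16,-3)
river: ρ → (-3,14,16)
river: ρ → (16,18,-1)
river: ρ → (-1,18,16)
river: ρ → (16,14,-3)
river: ρ → (-3,16,11)
river: ρ → (11,6,-8)
river: ρ → (-8,10,9)
river: ρ → (9,8,-9)
river: ρ → (-9,10,8)
ρ-cycle length = 22 (tail of 1 descent step not counted)

22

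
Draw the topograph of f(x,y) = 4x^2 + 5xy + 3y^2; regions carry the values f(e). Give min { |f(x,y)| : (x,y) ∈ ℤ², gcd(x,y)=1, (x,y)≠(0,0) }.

translate: b→-3 (≡5 mod 8), so (4,5,3)→(4,-3,2)
flip: (4,-3,2)→(2,3,4)
translate: b→-1 (≡3 mod 4), so (2,3,4)→(2,-1,3)
reduced (well bottom): (2,-1,3) with a≤c, −a<b≤a
well minimum = a = 2

2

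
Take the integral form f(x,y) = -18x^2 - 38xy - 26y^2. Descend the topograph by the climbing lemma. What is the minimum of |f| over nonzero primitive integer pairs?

translate: b→2 (≡38 mod 36), so (18,38,26)→(18,2,6)
flip: (18,2,6)→(6,-2,18)
reduced (well bottom): (6,-2,18) with a≤c, −a<b≤a
well minimum |f| = |-6| = 6 (negative-definite)

6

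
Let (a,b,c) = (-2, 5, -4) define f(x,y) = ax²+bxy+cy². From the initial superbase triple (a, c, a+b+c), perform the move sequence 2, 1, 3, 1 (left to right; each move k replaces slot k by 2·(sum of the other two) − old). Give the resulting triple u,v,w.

start (-2,-4,-1) = (f(1,0),f(0,1),f(1,1))
replace slot 2: 2·((-2)+(-1)) − (-4) = -2 → (-2,-2,-1)
replace slot 1: 2·((-2)+(-1)) − (-2) = -4 → (-4,-2,-1)
replace slot 3: 2·((-4)+(-2)) − (-1) = -11 → (-4,-2,-11)
replace slot 1: 2·((-2)+(-11)) − (-4) = -22 → (-22,-2,-11)

-22,-2,-11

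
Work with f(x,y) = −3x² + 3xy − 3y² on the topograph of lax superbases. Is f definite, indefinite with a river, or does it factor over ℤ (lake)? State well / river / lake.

D = b²−4ac = 3² − 4·(-3)·(-3) = -27
D < 0 ⇒ definite ⇒ every region one sign ⇒ single well

well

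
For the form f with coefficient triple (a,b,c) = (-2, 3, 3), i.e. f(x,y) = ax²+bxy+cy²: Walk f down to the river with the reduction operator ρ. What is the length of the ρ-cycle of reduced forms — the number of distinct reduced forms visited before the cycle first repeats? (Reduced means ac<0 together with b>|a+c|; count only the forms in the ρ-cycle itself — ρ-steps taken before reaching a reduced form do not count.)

D = 33, ⌊√D⌋ = 5
river: ρ → (3,3,-2)
river: ρ → (-2,5,1)
river: ρ → (1,5,-2)
river: ρ → (-2,3,3)
ρ-cycle length = 4 (tail of 0 descent steps not counted)

4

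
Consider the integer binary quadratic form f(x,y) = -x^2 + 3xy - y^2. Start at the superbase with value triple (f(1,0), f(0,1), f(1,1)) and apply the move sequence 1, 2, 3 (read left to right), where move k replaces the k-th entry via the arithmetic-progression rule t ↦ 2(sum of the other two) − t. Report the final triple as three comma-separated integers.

start (-1,-1,1) = (f(1,0),f(0,1),f(1,1))
replace slot 1: 2·((-1)+1) − (-1) = 1 → (1,-1,1)
replace slot 2: 2·(1+1) − (-1) = 5 → (1,5,1)
replace slot 3: 2·(1+5) − 1 = 11 → (1,5,11)

1,5,11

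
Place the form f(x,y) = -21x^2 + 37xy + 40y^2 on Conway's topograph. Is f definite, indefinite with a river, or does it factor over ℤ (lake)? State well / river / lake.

D = b²−4ac = 37² − 4·(-21)·40 = 4729
D > 0 non-square ⇒ indefinite ⇒ periodic river

river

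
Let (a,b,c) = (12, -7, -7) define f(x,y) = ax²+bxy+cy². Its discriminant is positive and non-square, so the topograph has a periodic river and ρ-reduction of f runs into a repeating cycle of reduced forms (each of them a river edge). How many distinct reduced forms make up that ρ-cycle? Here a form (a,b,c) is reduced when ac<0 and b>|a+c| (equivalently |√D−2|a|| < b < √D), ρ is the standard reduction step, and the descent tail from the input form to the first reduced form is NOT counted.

D = 385, ⌊√D⌋ = 19
descent: ρ → (-7,7,12)  [lands on river]
river: ρ → (12,17,-2)
river: ρ → (-2,19,3)
river: ρ → (3,17,-8)
river: ρ → (-8,15,5)
river: ρ → (5,15,-8)
river: ρ → (-8,17,3)
river: ρ → (3,19,-2)
river: ρ → (-2,17,12)
river: ρ → (12,7,-7)
ρ-cycle length = 10 (tail of 1 descent step not counted)

10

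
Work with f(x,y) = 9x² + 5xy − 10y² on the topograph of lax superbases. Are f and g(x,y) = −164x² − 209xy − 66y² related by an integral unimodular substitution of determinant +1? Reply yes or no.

D₁ = 385, D₂ = 385
river cycle of f (length 12): (-10, 15, 4), (4, 17, -6), (-6, 19, 1), (1, 19, -6), (-6, 17, 4), (4, 15, -10), (-10, 5, 9), (9, 13, -6), (-6, 11, 11), (11, 11, -6), … (2 more)
river cycle of g (length 12): (-10, 15, 4), (4, 17, -6), (-6, 19, 1), (1, 19, -6), (-6, 17, 4), (4, 15, -10), (-10, 5, 9), (9, 13, -6), (-6, 11, 11), (11, 11, -6), … (2 more)
cycles coincide ⇒ equivalent

yes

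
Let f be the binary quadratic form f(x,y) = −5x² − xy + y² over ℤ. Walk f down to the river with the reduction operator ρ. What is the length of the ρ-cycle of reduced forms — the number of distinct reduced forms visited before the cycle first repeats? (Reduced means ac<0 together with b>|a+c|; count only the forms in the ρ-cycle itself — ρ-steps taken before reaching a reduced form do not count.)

D = 21, ⌊√D⌋ = 4
descent: ρ → (1,3,-3)  [lands on river]
river: ρ → (-3,3,1)
ρ-cycle length = 2 (tail of 1 descent step not counted)

2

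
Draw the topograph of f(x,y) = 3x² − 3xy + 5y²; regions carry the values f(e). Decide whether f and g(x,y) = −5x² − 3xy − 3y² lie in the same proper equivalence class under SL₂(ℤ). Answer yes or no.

D₁ = -51, D₂ = -51
f: translate: b→3 (≡-3 mod 6), so (3,-3,5)→(3,3,5)
f: reduced (well bottom): (3,3,5) with a≤c, −a<b≤a
g is negative-definite; reduce −g:
−g: flip: (5,3,3)→(3,-3,5)
−g: translate: b→3 (≡-3 mod 6), so (3,-3,5)→(3,3,5)
−g: reduced (well bottom): (3,3,5) with a≤c, −a<b≤a
flip sign back: reduced form of g is (-3,-3,-5)
reduced forms (3, 3, 5) vs (-3, -3, -5) ⇒ inequivalent

no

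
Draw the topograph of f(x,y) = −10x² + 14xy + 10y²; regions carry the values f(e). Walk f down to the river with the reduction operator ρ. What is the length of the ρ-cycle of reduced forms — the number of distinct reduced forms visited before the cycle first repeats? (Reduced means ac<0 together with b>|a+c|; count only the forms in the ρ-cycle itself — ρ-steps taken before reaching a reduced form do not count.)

D = 596, ⌊√D⌋ = 24
river: ρ → (10,6,-14)
river: ρ → (-14,22,2)
river: ρ → (2,22,-14)
river: ρ → (-14,6,10)
river: ρ → (10,14,-10)
river: ρ → (-10,6,14)
river: ρ → (14,22,-2)
river: ρ → (-2,22,14)
river: ρ → (14,6,-10)
river: ρ → (-10,14,10)
ρ-cycle length = 10 (tail of 0 descent steps not counted)

10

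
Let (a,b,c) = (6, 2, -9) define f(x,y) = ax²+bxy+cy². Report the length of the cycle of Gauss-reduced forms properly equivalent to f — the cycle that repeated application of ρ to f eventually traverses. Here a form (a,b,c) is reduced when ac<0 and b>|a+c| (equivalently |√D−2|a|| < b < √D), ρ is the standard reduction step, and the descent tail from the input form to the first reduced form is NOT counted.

D = 220, ⌊√D⌋ = 14
descent: ρ → (-9,-2,6)
descent: ρ → (6,14,-1)  [lands on river]
river: ρ → (-1,14,6)
river: ρ → (6,10,-5)
river: ρ → (-5,10,6)
ρ-cycle length = 4 (tail of 2 descent steps not counted)

4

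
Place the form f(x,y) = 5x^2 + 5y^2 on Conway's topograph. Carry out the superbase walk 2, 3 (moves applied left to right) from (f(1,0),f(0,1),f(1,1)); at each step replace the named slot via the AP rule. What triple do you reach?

start (5,5,10) = (f(1,0),f(0,1),f(1,1))
replace slot 2: 2·(5+10) − 5 = 25 → (5,25,10)
replace slot 3: 2·(5+25) − 10 = 50 → (5,25,50)

5,25,50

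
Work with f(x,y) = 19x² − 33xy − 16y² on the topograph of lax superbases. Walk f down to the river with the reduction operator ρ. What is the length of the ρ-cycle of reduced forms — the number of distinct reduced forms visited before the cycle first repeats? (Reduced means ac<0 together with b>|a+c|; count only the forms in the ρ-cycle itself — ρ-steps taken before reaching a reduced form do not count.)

D = 2305, ⌊√D⌋ = 48
descent: ρ → (-16,33,19)  [lands on river]
river: ρ → (19,43,-6)
river: ρ → (-6,41,26)
river: ρ → (26,11,-21)
river: ρ → (-21,31,16)
river: ρ → (16,33,-19)
river: ρ → (-19,43,6)
river: ρ → (6,41,-26)
river: ρ → (-26,11,21)
river: ρ → (21,31,-16)
ρ-cycle length = 10 (tail of 1 descent step not counted)

10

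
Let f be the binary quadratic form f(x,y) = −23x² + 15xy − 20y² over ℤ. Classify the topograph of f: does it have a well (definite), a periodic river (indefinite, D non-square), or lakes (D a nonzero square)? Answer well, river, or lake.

D = b²−4ac = 15² − 4·(-23)·(-20) = -1615
D < 0 ⇒ definite ⇒ every region one sign ⇒ single well

well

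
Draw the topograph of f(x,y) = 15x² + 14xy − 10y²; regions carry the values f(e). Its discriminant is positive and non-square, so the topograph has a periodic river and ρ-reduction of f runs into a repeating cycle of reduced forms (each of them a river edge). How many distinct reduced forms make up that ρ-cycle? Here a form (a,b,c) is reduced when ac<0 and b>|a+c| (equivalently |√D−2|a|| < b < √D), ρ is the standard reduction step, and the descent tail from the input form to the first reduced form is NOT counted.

D = 796, ⌊√D⌋ = 28
river: ρ → (-10,26,3)
river: ρ → (3,28,-1)
river: ρ → (-1,28,3)
river: ρ → (3,26,-10)
river: ρ → (-10,14,15)
river: ρ → (15,16,-9)
river: ρ → (-9,20,11)
river: ρ → (11,24,-5)
river: ρ → (-5,26,6)
river: ρ → (6,22,-13)
river: ρ → (-13,4,15)
river: ρ → (15,26,-2)
river: ρ → (-2,26,15)
river: ρ → (15,4,-13)
river: ρ → (-13,22,6)
river: ρ → (6,26,-5)
river: ρ → (-5,24,11)
river: ρ → (11,20,-9)
river: ρ → (-9,16,15)
river: ρ → (15,14,-10)
ρ-cycle length = 20 (tail of 0 descent steps not counted)

20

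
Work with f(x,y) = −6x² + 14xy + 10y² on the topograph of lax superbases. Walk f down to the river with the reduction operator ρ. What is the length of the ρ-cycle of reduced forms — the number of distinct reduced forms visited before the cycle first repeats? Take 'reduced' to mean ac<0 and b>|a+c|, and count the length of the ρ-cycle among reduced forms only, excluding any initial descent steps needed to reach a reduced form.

D = 436, ⌊√D⌋ = 20
river: ρ → (10,6,-10)
river: ρ → (-10,14,6)
river: ρ → (6,10,-14)
river: ρ → (-14,18,2)
river: ρ → (2,18,-14)
river: ρ → (-14,10,6)
river: ρ → (6,14,-10)
river: ρ → (-10,6,10)
river: ρ → (10,14,-6)
river: ρ → (-6,10,14)
river: ρ → (14,18,-2)
river: ρ → (-2,18,14)
river: ρ → (14,10,-6)
river: ρ → (-6,14,10)
ρ-cycle length = 14 (tail of 0 descent steps not counted)

14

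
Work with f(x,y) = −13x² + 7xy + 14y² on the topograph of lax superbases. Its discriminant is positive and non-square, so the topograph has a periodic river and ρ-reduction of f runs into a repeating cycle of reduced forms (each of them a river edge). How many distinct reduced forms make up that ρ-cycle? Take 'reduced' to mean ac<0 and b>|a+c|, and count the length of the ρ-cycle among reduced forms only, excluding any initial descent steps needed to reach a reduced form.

D = 777, ⌊√D⌋ = 27
river: ρ → (14,21,-6)
river: ρ → (-6,27,2)
river: ρ → (2,25,-19)
river: ρ → (-19,13,8)
river: ρ → (8,19,-13)
river: ρ → (-13,7,14)
ρ-cycle length = 6 (tail of 0 descent steps not counted)

6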